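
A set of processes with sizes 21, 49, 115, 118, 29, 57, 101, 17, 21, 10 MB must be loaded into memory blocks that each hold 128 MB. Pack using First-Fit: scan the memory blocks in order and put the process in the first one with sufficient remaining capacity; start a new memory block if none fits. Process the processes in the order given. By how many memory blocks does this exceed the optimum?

First-Fit: [21,49,29,17,10] [115] [118] [57,21] [101] → 5 memory blocks.
Total size 538 MB; any packing needs at least ⌈538/128⌉ = 5 memory blocks.
So 5 is already optimal.

0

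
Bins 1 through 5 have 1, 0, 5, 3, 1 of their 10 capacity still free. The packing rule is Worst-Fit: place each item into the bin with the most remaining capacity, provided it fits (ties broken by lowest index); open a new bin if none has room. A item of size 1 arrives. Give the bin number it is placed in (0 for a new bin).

Bins with room: bin 1 (1), bin 3 (5), bin 4 (3), bin 5 (1).
Most room is bin 3 with 5 free.

3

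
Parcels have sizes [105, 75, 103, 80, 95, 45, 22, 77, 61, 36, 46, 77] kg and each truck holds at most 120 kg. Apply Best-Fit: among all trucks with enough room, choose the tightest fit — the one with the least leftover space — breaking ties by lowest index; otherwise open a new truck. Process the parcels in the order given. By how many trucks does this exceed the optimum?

0

Best-Fit: [105] [75,45] [103] [80,36] [95,22] [77] [61,46] [77] → 8 trucks.
8 parcels exceed 60 kg (half the capacity), and no two of those can share a truck, so at least 8 trucks are needed.
So 8 is already optimal.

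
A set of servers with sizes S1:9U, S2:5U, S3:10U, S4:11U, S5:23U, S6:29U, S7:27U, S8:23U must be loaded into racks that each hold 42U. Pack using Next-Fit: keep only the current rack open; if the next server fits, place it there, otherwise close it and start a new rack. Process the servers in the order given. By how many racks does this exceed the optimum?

1

Next-Fit: [9,5,10,11] [23] [29] [27] [23] → 5 racks.
Total size 137U; any packing needs at least ⌈137/42⌉ = 4 racks.
An optimal packing achieves that bound: [29,11] [27,10,5] [23,9] [23] → 4 racks.
Excess: 5 − 4 = 1.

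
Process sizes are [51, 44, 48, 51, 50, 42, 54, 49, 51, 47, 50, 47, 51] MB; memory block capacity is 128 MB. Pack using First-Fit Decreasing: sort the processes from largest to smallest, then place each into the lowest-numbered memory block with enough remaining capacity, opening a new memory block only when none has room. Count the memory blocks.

7

Sorted descending: 54, 51, 51, 51, 51, 50, 50, 49, 48, 47, 47, 44, 42.
memory block 1: place 54 MB, 74 MB left
memory block 1: place 51 MB, 23 MB left
memory block 2: place 51 MB, 77 MB left
memory block 2: place 51 MB, 26 MB left
memory block 3: place 51 MB, 77 MB left
memory block 3: place 50 MB, 27 MB left
memory block 4: place 50 MB, 78 MB left
memory block 4: place 49 MB, 29 MB left
memory block 5: place 48 MB, 80 MB left
memory block 5: place 47 MB, 33 MB left
memory block 6: place 47 MB, 81 MB left
memory block 6: place 44 MB, 37 MB left
memory block 7: place 42 MB, 86 MB left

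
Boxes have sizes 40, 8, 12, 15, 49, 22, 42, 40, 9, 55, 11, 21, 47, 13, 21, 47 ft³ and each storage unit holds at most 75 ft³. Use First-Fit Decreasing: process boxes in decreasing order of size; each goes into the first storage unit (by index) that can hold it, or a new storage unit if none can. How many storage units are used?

7 storage units

Sorted descending: 55, 49, 47, 47, 42, 40, 40, 22, 21, 21, 15, 13, 12, 11, 9, 8.
55 ft³ → storage unit 1 (remaining 20 ft³)
49 ft³ → storage unit 2 (remaining 26 ft³)
47 ft³ → storage unit 3 (remaining 28 ft³)
47 ft³ → storage unit 4 (remaining 28 ft³)
42 ft³ → storage unit 5 (remaining 33 ft³)
40 ft³ → storage unit 6 (remaining 35 ft³)
40 ft³ → storage unit 7 (remaining 35 ft³)
22 ft³ → storage unit 2 (remaining 4 ft³)
21 ft³ → storage unit 3 (remaining 7 ft³)
21 ft³ → storage unit 4 (remaining 7 ft³)
15 ft³ → storage unit 1 (remaining 5 ft³)
13 ft³ → storage unit 5 (remaining 20 ft³)
12 ft³ → storage unit 5 (remaining 8 ft³)
11 ft³ → storage unit 6 (remaining 24 ft³)
9 ft³ → storage unit 6 (remaining 15 ft³)
8 ft³ → storage unit 5 (remaining 0 ft³)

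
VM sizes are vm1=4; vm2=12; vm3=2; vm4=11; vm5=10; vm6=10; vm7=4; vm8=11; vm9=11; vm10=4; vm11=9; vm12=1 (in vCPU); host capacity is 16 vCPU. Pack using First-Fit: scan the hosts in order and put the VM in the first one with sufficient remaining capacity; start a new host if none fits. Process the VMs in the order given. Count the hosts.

7 hosts

vm1 (4 vCPU) → host 1 (remaining 12 vCPU)
vm2 (12 vCPU) → host 1 (remaining 0 vCPU)
vm3 (2 vCPU) → host 2 (remaining 14 vCPU)
vm4 (11 vCPU) → host 2 (remaining 3 vCPU)
vm5 (10 vCPU) → host 3 (remaining 6 vCPU)
vm6 (10 vCPU) → host 4 (remaining 6 vCPU)
vm7 (4 vCPU) → host 3 (remaining 2 vCPU)
vm8 (11 vCPU) → host 5 (remaining 5 vCPU)
vm9 (11 vCPU) → host 6 (remaining 5 vCPU)
vm10 (4 vCPU) → host 4 (remaining 2 vCPU)
vm11 (9 vCPU) → host 7 (remaining 7 vCPU)
vm12 (1 vCPU) → host 2 (remaining 2 vCPU)
Final hosts: [4,12] [2,11,1] [10,4] [10,4] [11] [11] [9].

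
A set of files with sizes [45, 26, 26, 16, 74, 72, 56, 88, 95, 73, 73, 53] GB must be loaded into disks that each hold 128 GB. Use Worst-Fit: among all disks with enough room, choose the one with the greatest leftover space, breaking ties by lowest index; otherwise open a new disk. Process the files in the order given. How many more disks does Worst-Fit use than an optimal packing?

Worst-Fit: [45,26,26,16] [74] [72,56] [88] [95] [73,53] [73] → 7 disks.
Total size 697 GB; any packing needs at least ⌈697/128⌉ = 6 disks.
An optimal packing achieves that bound: [95,26] [88,26] [74,53] [73,45] [73,16] [72,56] → 6 disks.
Excess: 7 − 6 = 1.

1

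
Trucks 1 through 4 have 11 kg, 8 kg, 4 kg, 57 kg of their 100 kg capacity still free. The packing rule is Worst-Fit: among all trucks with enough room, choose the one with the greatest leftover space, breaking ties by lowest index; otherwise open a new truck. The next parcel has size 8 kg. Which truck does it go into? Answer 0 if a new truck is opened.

4

Trucks with room: truck 1 (11 kg), truck 2 (8 kg), truck 4 (57 kg).
Most room is truck 4 with 57 kg free.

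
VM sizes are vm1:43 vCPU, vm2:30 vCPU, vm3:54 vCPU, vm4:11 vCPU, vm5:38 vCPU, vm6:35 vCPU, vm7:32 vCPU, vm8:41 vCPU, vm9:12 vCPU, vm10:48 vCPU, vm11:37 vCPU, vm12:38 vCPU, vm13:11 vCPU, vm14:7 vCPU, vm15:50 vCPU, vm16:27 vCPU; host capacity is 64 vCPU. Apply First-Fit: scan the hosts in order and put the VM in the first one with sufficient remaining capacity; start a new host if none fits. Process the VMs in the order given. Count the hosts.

host 1: place vm1 (43 vCPU), 21 vCPU left
host 2: place vm2 (30 vCPU), 34 vCPU left
host 3: place vm3 (54 vCPU), 10 vCPU left
host 1: place vm4 (11 vCPU), 10 vCPU left
host 4: place vm5 (38 vCPU), 26 vCPU left
host 5: place vm6 (35 vCPU), 29 vCPU left
host 2: place vm7 (32 vCPU), 2 vCPU left
host 6: place vm8 (41 vCPU), 23 vCPU left
host 4: place vm9 (12 vCPU), 14 vCPU left
host 7: place vm10 (48 vCPU), 16 vCPU left
host 8: place vm11 (37 vCPU), 27 vCPU left
host 9: place vm12 (38 vCPU), 26 vCPU left
host 4: place vm13 (11 vCPU), 3 vCPU left
host 1: place vm14 (7 vCPU), 3 vCPU left
host 10: place vm15 (50 vCPU), 14 vCPU left
host 5: place vm16 (27 vCPU), 2 vCPU left

10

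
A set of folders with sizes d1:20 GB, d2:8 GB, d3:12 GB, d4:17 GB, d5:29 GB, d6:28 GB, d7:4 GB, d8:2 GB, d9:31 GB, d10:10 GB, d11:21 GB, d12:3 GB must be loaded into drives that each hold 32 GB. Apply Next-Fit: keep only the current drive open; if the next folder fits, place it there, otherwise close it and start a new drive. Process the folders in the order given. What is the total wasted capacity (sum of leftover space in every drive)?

d1 (20 GB) → drive 1 (remaining 12 GB)
d2 (8 GB) → drive 1 (remaining 4 GB)
d3 (12 GB) → drive 2 (remaining 20 GB)
d4 (17 GB) → drive 2 (remaining 3 GB)
d5 (29 GB) → drive 3 (remaining 3 GB)
d6 (28 GB) → drive 4 (remaining 4 GB)
d7 (4 GB) → drive 4 (remaining 0 GB)
d8 (2 GB) → drive 5 (remaining 30 GB)
d9 (31 GB) → drive 6 (remaining 1 GB)
d10 (10 GB) → drive 7 (remaining 22 GB)
d11 (21 GB) → drive 7 (remaining 1 GB)
d12 (3 GB) → drive 8 (remaining 29 GB)
8 drives × 32 GB = 256 GB; used 185 GB; unused 71 GB.

71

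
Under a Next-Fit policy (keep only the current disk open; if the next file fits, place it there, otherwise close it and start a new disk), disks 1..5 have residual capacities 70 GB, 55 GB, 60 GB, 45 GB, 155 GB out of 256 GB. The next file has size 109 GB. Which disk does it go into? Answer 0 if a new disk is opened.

5

Next-Fit only looks at disk 5, which has 155 GB free.
109 GB fits there.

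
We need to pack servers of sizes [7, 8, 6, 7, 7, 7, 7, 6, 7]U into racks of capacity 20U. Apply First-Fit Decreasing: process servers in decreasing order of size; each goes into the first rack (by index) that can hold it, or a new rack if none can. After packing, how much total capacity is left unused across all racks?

18

Sorted descending: 8, 7, 7, 7, 7, 7, 7, 6, 6.
rack 1: place 8U, 12U left
rack 1: place 7U, 5U left
rack 2: place 7U, 13U left
rack 2: place 7U, 6U left
rack 3: place 7U, 13U left
rack 3: place 7U, 6U left
rack 4: place 7U, 13U left
rack 2: place 6U, 0U left
rack 3: place 6U, 0U left
4 racks × 20U = 80U; used 62U; unused 18U.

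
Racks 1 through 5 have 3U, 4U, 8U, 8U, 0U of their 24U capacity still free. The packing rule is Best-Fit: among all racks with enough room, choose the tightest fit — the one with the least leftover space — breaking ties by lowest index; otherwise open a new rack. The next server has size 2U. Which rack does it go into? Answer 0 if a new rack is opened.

1

Racks with room: rack 1 (3U), rack 2 (4U), rack 3 (8U), rack 4 (8U).
Tightest fit is rack 1 with 3U free.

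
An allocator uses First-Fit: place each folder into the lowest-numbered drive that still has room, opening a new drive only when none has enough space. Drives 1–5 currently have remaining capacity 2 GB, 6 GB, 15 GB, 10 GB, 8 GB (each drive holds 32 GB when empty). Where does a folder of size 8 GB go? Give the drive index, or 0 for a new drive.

Drives with room: drive 3 (15 GB), drive 4 (10 GB), drive 5 (8 GB).
The first with room is drive 3.

3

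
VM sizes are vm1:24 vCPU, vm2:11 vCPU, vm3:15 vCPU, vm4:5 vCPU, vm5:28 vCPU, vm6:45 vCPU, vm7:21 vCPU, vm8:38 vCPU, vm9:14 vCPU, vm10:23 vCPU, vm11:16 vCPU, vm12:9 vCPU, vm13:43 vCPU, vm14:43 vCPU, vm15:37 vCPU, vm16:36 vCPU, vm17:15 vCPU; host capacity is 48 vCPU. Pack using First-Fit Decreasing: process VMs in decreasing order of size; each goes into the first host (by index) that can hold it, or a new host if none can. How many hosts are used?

Sorted descending: 45, 43, 43, 38, 37, 36, 28, 24, 23, 21, 16, 15, 15, 14, 11, 9, 5.
host 1: place 45 vCPU, 3 vCPU left
host 2: place 43 vCPU, 5 vCPU left
host 3: place 43 vCPU, 5 vCPU left
host 4: place 38 vCPU, 10 vCPU left
host 5: place 37 vCPU, 11 vCPU left
host 6: place 36 vCPU, 12 vCPU left
host 7: place 28 vCPU, 20 vCPU left
host 8: place 24 vCPU, 24 vCPU left
host 8: place 23 vCPU, 1 vCPU left
host 9: place 21 vCPU, 27 vCPU left
host 7: place 16 vCPU, 4 vCPU left
host 9: place 15 vCPU, 12 vCPU left
host 10: place 15 vCPU, 33 vCPU left
host 10: place 14 vCPU, 19 vCPU left
host 5: place 11 vCPU, 0 vCPU left
host 4: place 9 vCPU, 1 vCPU left
host 2: place 5 vCPU, 0 vCPU left
Final hosts: [45] [43,5] [43] [38,9] [37,11] [36] [28,16] [24,23] [21,15] [15,14].

10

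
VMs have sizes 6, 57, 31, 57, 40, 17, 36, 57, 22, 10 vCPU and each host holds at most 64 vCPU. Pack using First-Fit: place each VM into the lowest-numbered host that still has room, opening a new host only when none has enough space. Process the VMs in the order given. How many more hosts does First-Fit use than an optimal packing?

First-Fit: [6,57] [31,17,10] [57] [40,22] [36] [57] → 6 hosts.
Total size 333 vCPU; any packing needs at least ⌈333/64⌉ = 6 hosts.
So 6 is already optimal.

0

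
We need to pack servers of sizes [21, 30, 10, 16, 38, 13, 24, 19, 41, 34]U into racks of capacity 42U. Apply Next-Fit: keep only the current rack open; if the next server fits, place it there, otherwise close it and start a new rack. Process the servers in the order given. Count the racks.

Put 21U in rack 1; 21U remain.
Put 30U in rack 2; 12U remain.
Put 10U in rack 2; 2U remain.
Put 16U in rack 3; 26U remain.
Put 38U in rack 4; 4U remain.
Put 13U in rack 5; 29U remain.
Put 24U in rack 5; 5U remain.
Put 19U in rack 6; 23U remain.
Put 41U in rack 7; 1U remain.
Put 34U in rack 8; 8U remain.
Final racks: [21] [30,10] [16] [38] [13,24] [19] [41] [34].

8 racks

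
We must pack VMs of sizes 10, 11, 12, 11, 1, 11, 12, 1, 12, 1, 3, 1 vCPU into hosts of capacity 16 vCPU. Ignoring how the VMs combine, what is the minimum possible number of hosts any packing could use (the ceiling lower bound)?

Total size = 10 + 11 + 12 + 11 + 1 + 11 + 12 + 1 + 12 + 1 + 3 + 1 = 86 vCPU.
⌈86 / 16⌉ = 6.

6 hosts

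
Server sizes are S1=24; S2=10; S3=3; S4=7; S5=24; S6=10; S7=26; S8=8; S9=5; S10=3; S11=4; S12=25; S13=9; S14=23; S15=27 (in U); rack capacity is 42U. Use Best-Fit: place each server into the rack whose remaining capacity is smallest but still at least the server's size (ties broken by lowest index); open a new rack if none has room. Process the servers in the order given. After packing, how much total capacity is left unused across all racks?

44

Put S1 (24U) in rack 1; 18U remain.
Put S2 (10U) in rack 1; 8U remain.
Put S3 (3U) in rack 1; 5U remain.
Put S4 (7U) in rack 2; 35U remain.
Put S5 (24U) in rack 2; 11U remain.
Put S6 (10U) in rack 2; 1U remain.
Put S7 (26U) in rack 3; 16U remain.
Put S8 (8U) in rack 3; 8U remain.
Put S9 (5U) in rack 1; 0U remain.
Put S10 (3U) in rack 3; 5U remain.
Put S11 (4U) in rack 3; 1U remain.
Put S12 (25U) in rack 4; 17U remain.
Put S13 (9U) in rack 4; 8U remain.
Put S14 (23U) in rack 5; 19U remain.
Put S15 (27U) in rack 6; 15U remain.
6 racks × 42U = 252U; used 208U; unused 44U.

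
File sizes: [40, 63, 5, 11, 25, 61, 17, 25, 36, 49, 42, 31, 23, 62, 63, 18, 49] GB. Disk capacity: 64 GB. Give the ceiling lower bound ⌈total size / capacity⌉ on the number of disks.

Total size = 40 + 63 + 5 + 11 + 25 + 61 + 17 + 25 + 36 + 49 + 42 + 31 + 23 + 62 + 63 + 18 + 49 = 620 GB.
⌈620 / 64⌉ = 10.

10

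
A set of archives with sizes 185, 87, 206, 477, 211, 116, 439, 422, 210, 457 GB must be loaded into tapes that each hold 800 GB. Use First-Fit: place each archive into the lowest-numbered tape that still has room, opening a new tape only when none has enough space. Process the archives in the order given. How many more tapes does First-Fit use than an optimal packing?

First-Fit: [185,87,206,211] [477,116] [439,210] [422] [457] → 5 tapes.
Total size 2810 GB; any packing needs at least ⌈2810/800⌉ = 4 tapes.
An optimal packing achieves that bound: [477,211,87] [457,210,116] [439,206] [422,185] → 4 tapes.
Excess: 5 − 4 = 1.

1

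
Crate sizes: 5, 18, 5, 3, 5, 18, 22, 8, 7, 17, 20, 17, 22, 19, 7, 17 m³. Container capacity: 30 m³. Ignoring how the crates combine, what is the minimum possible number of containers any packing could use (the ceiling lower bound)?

Total size = 5 + 18 + 5 + 3 + 5 + 18 + 22 + 8 + 7 + 17 + 20 + 17 + 22 + 19 + 7 + 17 = 210 m³.
⌈210 / 30⌉ = 7.

7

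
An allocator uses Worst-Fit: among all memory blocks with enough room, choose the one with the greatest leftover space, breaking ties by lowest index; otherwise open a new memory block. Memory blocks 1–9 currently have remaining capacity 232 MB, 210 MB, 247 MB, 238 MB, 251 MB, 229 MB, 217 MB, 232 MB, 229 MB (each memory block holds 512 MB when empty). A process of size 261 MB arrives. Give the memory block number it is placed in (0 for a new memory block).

0

No memory block has ≥ 261 MB free, so a new memory block is opened.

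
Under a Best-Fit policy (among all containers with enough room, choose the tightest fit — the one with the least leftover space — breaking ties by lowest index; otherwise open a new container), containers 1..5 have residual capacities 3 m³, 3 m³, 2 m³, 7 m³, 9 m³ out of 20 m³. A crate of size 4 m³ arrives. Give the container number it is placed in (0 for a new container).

4

Containers with room: container 4 (7 m³), container 5 (9 m³).
Tightest fit is container 4 with 7 m³ free.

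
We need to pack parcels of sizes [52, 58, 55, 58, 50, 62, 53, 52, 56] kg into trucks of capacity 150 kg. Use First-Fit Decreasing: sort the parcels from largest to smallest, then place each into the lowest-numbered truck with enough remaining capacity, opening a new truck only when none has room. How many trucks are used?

Sorted descending: 62, 58, 58, 56, 55, 53, 52, 52, 50.
truck 1: place 62 kg, 88 kg left
truck 1: place 58 kg, 30 kg left
truck 2: place 58 kg, 92 kg left
truck 2: place 56 kg, 36 kg left
truck 3: place 55 kg, 95 kg left
truck 3: place 53 kg, 42 kg left
truck 4: place 52 kg, 98 kg left
truck 4: place 52 kg, 46 kg left
truck 5: place 50 kg, 100 kg left

5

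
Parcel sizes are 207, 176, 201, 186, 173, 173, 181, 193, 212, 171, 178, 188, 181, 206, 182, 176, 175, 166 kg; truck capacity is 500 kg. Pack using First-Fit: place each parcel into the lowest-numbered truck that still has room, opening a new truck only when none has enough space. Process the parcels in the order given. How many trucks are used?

truck 1: place 207 kg, 293 kg left
truck 1: place 176 kg, 117 kg left
truck 2: place 201 kg, 299 kg left
truck 2: place 186 kg, 113 kg left
truck 3: place 173 kg, 327 kg left
truck 3: place 173 kg, 154 kg left
truck 4: place 181 kg, 319 kg left
truck 4: place 193 kg, 126 kg left
truck 5: place 212 kg, 288 kg left
truck 5: place 171 kg, 117 kg left
truck 6: place 178 kg, 322 kg left
truck 6: place 188 kg, 134 kg left
truck 7: place 181 kg, 319 kg left
truck 7: place 206 kg, 113 kg left
truck 8: place 182 kg, 318 kg left
truck 8: place 176 kg, 142 kg left
truck 9: place 175 kg, 325 kg left
truck 9: place 166 kg, 159 kg left
Final trucks: [207,176] [201,186] [173,173] [181,193] [212,171] [178,188] [181,206] [182,176] [175,166].

9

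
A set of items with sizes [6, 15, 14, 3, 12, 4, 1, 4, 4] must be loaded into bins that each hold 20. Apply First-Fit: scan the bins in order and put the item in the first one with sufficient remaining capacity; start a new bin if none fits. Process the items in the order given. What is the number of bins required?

4 bins

6 → bin 1 (remaining 14)
15 → bin 2 (remaining 5)
14 → bin 1 (remaining 0)
3 → bin 2 (remaining 2)
12 → bin 3 (remaining 8)
4 → bin 3 (remaining 4)
1 → bin 2 (remaining 1)
4 → bin 3 (remaining 0)
4 → bin 4 (remaining 16)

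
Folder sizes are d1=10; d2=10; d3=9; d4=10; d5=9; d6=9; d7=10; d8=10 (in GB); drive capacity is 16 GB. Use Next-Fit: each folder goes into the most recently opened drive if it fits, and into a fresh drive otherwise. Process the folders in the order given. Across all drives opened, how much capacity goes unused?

drive 1: place d1 (10 GB), 6 GB left
drive 2: place d2 (10 GB), 6 GB left
drive 3: place d3 (9 GB), 7 GB left
drive 4: place d4 (10 GB), 6 GB left
drive 5: place d5 (9 GB), 7 GB left
drive 6: place d6 (9 GB), 7 GB left
drive 7: place d7 (10 GB), 6 GB left
drive 8: place d8 (10 GB), 6 GB left
8 drives × 16 GB = 128 GB; used 77 GB; unused 51 GB.

51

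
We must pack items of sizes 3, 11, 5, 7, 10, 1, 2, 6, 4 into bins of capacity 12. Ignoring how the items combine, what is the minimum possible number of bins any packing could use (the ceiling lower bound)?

Total size = 3 + 11 + 5 + 7 + 10 + 1 + 2 + 6 + 4 = 49.
⌈49 / 12⌉ = 5.

5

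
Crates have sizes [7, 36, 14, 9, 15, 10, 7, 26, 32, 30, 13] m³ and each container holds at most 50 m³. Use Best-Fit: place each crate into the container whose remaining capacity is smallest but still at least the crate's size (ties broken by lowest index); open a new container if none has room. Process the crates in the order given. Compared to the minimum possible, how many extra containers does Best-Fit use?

Best-Fit: [7,36,7] [14,9,15,10] [26] [32,13] [30] → 5 containers.
Total size 199 m³; any packing needs at least ⌈199/50⌉ = 4 containers.
An optimal packing achieves that bound: [36,14] [32,10,7] [30,13,7] [26,15,9] → 4 containers.
Excess: 5 − 4 = 1.

1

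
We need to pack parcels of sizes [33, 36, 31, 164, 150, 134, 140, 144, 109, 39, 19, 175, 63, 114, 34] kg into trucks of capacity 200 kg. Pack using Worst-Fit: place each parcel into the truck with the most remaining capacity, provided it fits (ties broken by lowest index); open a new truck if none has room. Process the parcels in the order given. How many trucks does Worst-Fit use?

Put 33 kg in truck 1; 167 kg remain.
Put 36 kg in truck 1; 131 kg remain.
Put 31 kg in truck 1; 100 kg remain.
Put 164 kg in truck 2; 36 kg remain.
Put 150 kg in truck 3; 50 kg remain.
Put 134 kg in truck 4; 66 kg remain.
Put 140 kg in truck 5; 60 kg remain.
Put 144 kg in truck 6; 56 kg remain.
Put 109 kg in truck 7; 91 kg remain.
Put 39 kg in truck 1; 61 kg remain.
Put 19 kg in truck 7; 72 kg remain.
Put 175 kg in truck 8; 25 kg remain.
Put 63 kg in truck 7; 9 kg remain.
Put 114 kg in truck 9; 86 kg remain.
Put 34 kg in truck 9; 52 kg remain.
Final trucks: [33,36,31,39] [164] [150] [134] [140] [144] [109,19,63] [175] [114,34].

9 trucks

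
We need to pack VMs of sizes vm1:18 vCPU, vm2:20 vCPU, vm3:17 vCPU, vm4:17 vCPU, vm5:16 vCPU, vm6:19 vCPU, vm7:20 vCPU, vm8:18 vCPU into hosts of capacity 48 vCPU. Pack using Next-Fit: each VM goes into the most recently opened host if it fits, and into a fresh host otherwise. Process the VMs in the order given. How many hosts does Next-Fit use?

4

host 1: place vm1 (18 vCPU), 30 vCPU left
host 1: place vm2 (20 vCPU), 10 vCPU left
host 2: place vm3 (17 vCPU), 31 vCPU left
host 2: place vm4 (17 vCPU), 14 vCPU left
host 3: place vm5 (16 vCPU), 32 vCPU left
host 3: place vm6 (19 vCPU), 13 vCPU left
host 4: place vm7 (20 vCPU), 28 vCPU left
host 4: place vm8 (18 vCPU), 10 vCPU left
Final hosts: [18,20] [17,17] [16,19] [20,18].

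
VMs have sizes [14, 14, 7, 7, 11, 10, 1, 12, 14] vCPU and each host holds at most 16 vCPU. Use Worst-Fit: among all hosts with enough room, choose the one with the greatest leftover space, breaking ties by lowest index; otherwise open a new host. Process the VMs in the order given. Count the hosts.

7

Put 14 vCPU in host 1; 2 vCPU remain.
Put 14 vCPU in host 2; 2 vCPU remain.
Put 7 vCPU in host 3; 9 vCPU remain.
Put 7 vCPU in host 3; 2 vCPU remain.
Put 11 vCPU in host 4; 5 vCPU remain.
Put 10 vCPU in host 5; 6 vCPU remain.
Put 1 vCPU in host 5; 5 vCPU remain.
Put 12 vCPU in host 6; 4 vCPU remain.
Put 14 vCPU in host 7; 2 vCPU remain.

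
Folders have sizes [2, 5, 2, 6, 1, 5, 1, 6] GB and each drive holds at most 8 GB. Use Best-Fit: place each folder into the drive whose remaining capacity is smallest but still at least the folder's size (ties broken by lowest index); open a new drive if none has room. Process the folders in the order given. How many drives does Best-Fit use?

2 GB → drive 1 (remaining 6 GB)
5 GB → drive 1 (remaining 1 GB)
2 GB → drive 2 (remaining 6 GB)
6 GB → drive 2 (remaining 0 GB)
1 GB → drive 1 (remaining 0 GB)
5 GB → drive 3 (remaining 3 GB)
1 GB → drive 3 (remaining 2 GB)
6 GB → drive 4 (remaining 2 GB)
Final drives: [2,5,1] [2,6] [5,1] [6].

4 drives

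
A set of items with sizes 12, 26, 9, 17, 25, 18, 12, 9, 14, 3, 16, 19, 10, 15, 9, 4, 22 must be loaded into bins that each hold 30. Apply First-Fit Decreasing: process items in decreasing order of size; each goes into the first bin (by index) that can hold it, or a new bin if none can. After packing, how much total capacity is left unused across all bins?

30

Sorted descending: 26, 25, 22, 19, 18, 17, 16, 15, 14, 12, 12, 10, 9, 9, 9, 4, 3.
26 → bin 1 (remaining 4)
25 → bin 2 (remaining 5)
22 → bin 3 (remaining 8)
19 → bin 4 (remaining 11)
18 → bin 5 (remaining 12)
17 → bin 6 (remaining 13)
16 → bin 7 (remaining 14)
15 → bin 8 (remaining 15)
14 → bin 7 (remaining 0)
12 → bin 5 (remaining 0)
12 → bin 6 (remaining 1)
10 → bin 4 (remaining 1)
9 → bin 8 (remaining 6)
9 → bin 9 (remaining 21)
9 → bin 9 (remaining 12)
4 → bin 1 (remaining 0)
3 → bin 2 (remaining 2)
9 bins × 30 = 270; used 240; unused 30.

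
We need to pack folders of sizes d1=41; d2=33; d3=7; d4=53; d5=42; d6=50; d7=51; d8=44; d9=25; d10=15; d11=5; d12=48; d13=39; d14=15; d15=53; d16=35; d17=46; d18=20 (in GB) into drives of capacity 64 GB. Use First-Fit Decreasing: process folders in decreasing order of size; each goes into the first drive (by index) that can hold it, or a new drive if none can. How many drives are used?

Sorted descending: 53, 53, 51, 50, 48, 46, 44, 42, 41, 39, 35, 33, 25, 20, 15, 15, 7, 5.
Put 53 GB in drive 1; 11 GB remain.
Put 53 GB in drive 2; 11 GB remain.
Put 51 GB in drive 3; 13 GB remain.
Put 50 GB in drive 4; 14 GB remain.
Put 48 GB in drive 5; 16 GB remain.
Put 46 GB in drive 6; 18 GB remain.
Put 44 GB in drive 7; 20 GB remain.
Put 42 GB in drive 8; 22 GB remain.
Put 41 GB in drive 9; 23 GB remain.
Put 39 GB in drive 10; 25 GB remain.
Put 35 GB in drive 11; 29 GB remain.
Put 33 GB in drive 12; 31 GB remain.
Put 25 GB in drive 10; 0 GB remain.
Put 20 GB in drive 7; 0 GB remain.
Put 15 GB in drive 5; 1 GB remain.
Put 15 GB in drive 6; 3 GB remain.
Put 7 GB in drive 1; 4 GB remain.
Put 5 GB in drive 2; 6 GB remain.
Final drives: [53,7] [53,5] [51] [50] [48,15] [46,15] [44,20] [42] [41] [39,25] [35] [33].

12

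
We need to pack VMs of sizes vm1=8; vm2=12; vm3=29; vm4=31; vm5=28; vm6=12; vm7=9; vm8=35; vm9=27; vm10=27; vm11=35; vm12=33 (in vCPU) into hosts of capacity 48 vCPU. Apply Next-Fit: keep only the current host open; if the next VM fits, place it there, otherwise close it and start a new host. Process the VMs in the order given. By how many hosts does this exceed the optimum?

1

Next-Fit: [8,12] [29] [31] [28,12] [9,35] [27] [27] [35] [33] → 9 hosts.
8 VMs exceed 24 vCPU (half the capacity), and no two of those can share a host, so at least 8 hosts are needed.
An optimal packing achieves that bound: [35,12] [35,12] [33,9] [31,8] [29] [28] [27] [27] → 8 hosts.
Excess: 9 − 8 = 1.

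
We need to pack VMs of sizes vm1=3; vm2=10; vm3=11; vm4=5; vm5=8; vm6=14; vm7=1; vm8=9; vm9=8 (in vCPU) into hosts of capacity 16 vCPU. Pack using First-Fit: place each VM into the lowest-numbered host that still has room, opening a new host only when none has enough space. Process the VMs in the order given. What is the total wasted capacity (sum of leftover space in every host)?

11

host 1: place vm1 (3 vCPU), 13 vCPU left
host 1: place vm2 (10 vCPU), 3 vCPU left
host 2: place vm3 (11 vCPU), 5 vCPU left
host 2: place vm4 (5 vCPU), 0 vCPU left
host 3: place vm5 (8 vCPU), 8 vCPU left
host 4: place vm6 (14 vCPU), 2 vCPU left
host 1: place vm7 (1 vCPU), 2 vCPU left
host 5: place vm8 (9 vCPU), 7 vCPU left
host 3: place vm9 (8 vCPU), 0 vCPU left
5 hosts × 16 vCPU = 80 vCPU; used 69 vCPU; unused 11 vCPU.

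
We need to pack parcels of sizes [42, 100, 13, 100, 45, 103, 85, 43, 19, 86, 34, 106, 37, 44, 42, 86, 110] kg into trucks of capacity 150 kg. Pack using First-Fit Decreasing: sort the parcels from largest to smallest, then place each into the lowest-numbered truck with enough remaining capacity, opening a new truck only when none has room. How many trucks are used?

Sorted descending: 110, 106, 103, 100, 100, 86, 86, 85, 45, 44, 43, 42, 42, 37, 34, 19, 13.
Put 110 kg in truck 1; 40 kg remain.
Put 106 kg in truck 2; 44 kg remain.
Put 103 kg in truck 3; 47 kg remain.
Put 100 kg in truck 4; 50 kg remain.
Put 100 kg in truck 5; 50 kg remain.
Put 86 kg in truck 6; 64 kg remain.
Put 86 kg in truck 7; 64 kg remain.
Put 85 kg in truck 8; 65 kg remain.
Put 45 kg in truck 3; 2 kg remain.
Put 44 kg in truck 2; 0 kg remain.
Put 43 kg in truck 4; 7 kg remain.
Put 42 kg in truck 5; 8 kg remain.
Put 42 kg in truck 6; 22 kg remain.
Put 37 kg in truck 1; 3 kg remain.
Put 34 kg in truck 7; 30 kg remain.
Put 19 kg in truck 6; 3 kg remain.
Put 13 kg in truck 7; 17 kg remain.
Final trucks: [110,37] [106,44] [103,45] [100,43] [100,42] [86,42,19] [86,34,13] [85].

8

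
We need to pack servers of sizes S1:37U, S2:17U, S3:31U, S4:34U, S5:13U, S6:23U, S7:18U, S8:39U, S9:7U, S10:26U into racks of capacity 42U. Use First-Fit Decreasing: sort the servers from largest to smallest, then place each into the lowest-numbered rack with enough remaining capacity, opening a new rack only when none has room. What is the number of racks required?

7 racks

Sorted descending: 39, 37, 34, 31, 26, 23, 18, 17, 13, 7.
rack 1: place 39U, 3U left
rack 2: place 37U, 5U left
rack 3: place 34U, 8U left
rack 4: place 31U, 11U left
rack 5: place 26U, 16U left
rack 6: place 23U, 19U left
rack 6: place 18U, 1U left
rack 7: place 17U, 25U left
rack 5: place 13U, 3U left
rack 3: place 7U, 1U left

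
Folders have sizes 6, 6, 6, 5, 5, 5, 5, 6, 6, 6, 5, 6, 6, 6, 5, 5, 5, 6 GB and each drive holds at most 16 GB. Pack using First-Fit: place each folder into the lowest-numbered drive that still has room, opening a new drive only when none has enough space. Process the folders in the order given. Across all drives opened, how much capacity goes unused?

12

Put 6 GB in drive 1; 10 GB remain.
Put 6 GB in drive 1; 4 GB remain.
Put 6 GB in drive 2; 10 GB remain.
Put 5 GB in drive 2; 5 GB remain.
Put 5 GB in drive 2; 0 GB remain.
Put 5 GB in drive 3; 11 GB remain.
Put 5 GB in drive 3; 6 GB remain.
Put 6 GB in drive 3; 0 GB remain.
Put 6 GB in drive 4; 10 GB remain.
Put 6 GB in drive 4; 4 GB remain.
Put 5 GB in drive 5; 11 GB remain.
Put 6 GB in drive 5; 5 GB remain.
Put 6 GB in drive 6; 10 GB remain.
Put 6 GB in drive 6; 4 GB remain.
Put 5 GB in drive 5; 0 GB remain.
Put 5 GB in drive 7; 11 GB remain.
Put 5 GB in drive 7; 6 GB remain.
Put 6 GB in drive 7; 0 GB remain.
7 drives × 16 GB = 112 GB; used 100 GB; unused 12 GB.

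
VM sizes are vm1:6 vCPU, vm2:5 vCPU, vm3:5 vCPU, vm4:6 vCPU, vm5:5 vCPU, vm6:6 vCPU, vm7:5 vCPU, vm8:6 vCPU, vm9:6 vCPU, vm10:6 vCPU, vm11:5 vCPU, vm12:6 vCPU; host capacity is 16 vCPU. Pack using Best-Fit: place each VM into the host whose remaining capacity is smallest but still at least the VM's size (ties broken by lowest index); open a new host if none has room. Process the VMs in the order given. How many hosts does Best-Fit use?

5 hosts

vm1 (6 vCPU) → host 1 (remaining 10 vCPU)
vm2 (5 vCPU) → host 1 (remaining 5 vCPU)
vm3 (5 vCPU) → host 1 (remaining 0 vCPU)
vm4 (6 vCPU) → host 2 (remaining 10 vCPU)
vm5 (5 vCPU) → host 2 (remaining 5 vCPU)
vm6 (6 vCPU) → host 3 (remaining 10 vCPU)
vm7 (5 vCPU) → host 2 (remaining 0 vCPU)
vm8 (6 vCPU) → host 3 (remaining 4 vCPU)
vm9 (6 vCPU) → host 4 (remaining 10 vCPU)
vm10 (6 vCPU) → host 4 (remaining 4 vCPU)
vm11 (5 vCPU) → host 5 (remaining 11 vCPU)
vm12 (6 vCPU) → host 5 (remaining 5 vCPU)
Final hosts: [6,5,5] [6,5,5] [6,6] [6,6] [5,6].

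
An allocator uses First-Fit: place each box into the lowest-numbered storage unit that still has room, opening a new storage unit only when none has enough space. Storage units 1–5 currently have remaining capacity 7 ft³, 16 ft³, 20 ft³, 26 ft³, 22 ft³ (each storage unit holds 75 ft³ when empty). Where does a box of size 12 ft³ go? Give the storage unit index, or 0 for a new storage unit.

2

Storage units with room: storage unit 2 (16 ft³), storage unit 3 (20 ft³), storage unit 4 (26 ft³), storage unit 5 (22 ft³).
The first with room is storage unit 2.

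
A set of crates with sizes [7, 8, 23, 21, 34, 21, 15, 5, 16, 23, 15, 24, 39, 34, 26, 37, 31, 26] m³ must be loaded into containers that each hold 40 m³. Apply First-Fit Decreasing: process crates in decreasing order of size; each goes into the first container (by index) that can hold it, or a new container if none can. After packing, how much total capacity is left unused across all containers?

75

Sorted descending: 39, 37, 34, 34, 31, 26, 26, 24, 23, 23, 21, 21, 16, 15, 15, 8, 7, 5.
39 m³ → container 1 (remaining 1 m³)
37 m³ → container 2 (remaining 3 m³)
34 m³ → container 3 (remaining 6 m³)
34 m³ → container 4 (remaining 6 m³)
31 m³ → container 5 (remaining 9 m³)
26 m³ → container 6 (remaining 14 m³)
26 m³ → container 7 (remaining 14 m³)
24 m³ → container 8 (remaining 16 m³)
23 m³ → container 9 (remaining 17 m³)
23 m³ → container 10 (remaining 17 m³)
21 m³ → container 11 (remaining 19 m³)
21 m³ → container 12 (remaining 19 m³)
16 m³ → container 8 (remaining 0 m³)
15 m³ → container 9 (remaining 2 m³)
15 m³ → container 10 (remaining 2 m³)
8 m³ → container 5 (remaining 1 m³)
7 m³ → container 6 (remaining 7 m³)
5 m³ → container 3 (remaining 1 m³)
12 containers × 40 m³ = 480 m³; used 405 m³; unused 75 m³.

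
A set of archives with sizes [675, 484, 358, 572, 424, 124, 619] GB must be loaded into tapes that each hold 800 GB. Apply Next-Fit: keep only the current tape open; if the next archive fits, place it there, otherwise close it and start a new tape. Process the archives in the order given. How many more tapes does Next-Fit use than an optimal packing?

Next-Fit: [675] [484] [358] [572] [424,124] [619] → 6 tapes.
Total size 3256 GB; any packing needs at least ⌈3256/800⌉ = 5 tapes.
An optimal packing achieves that bound: [675,124] [619] [572] [484] [424,358] → 5 tapes.
Excess: 6 − 5 = 1.

1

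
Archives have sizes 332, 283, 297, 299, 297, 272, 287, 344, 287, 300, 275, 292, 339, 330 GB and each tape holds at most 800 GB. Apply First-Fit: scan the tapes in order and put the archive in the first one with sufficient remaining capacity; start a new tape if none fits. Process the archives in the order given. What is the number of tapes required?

332 GB → tape 1 (remaining 468 GB)
283 GB → tape 1 (remaining 185 GB)
297 GB → tape 2 (remaining 503 GB)
299 GB → tape 2 (remaining 204 GB)
297 GB → tape 3 (remaining 503 GB)
272 GB → tape 3 (remaining 231 GB)
287 GB → tape 4 (remaining 513 GB)
344 GB → tape 4 (remaining 169 GB)
287 GB → tape 5 (remaining 513 GB)
300 GB → tape 5 (remaining 213 GB)
275 GB → tape 6 (remaining 525 GB)
292 GB → tape 6 (remaining 233 GB)
339 GB → tape 7 (remaining 461 GB)
330 GB → tape 7 (remaining 131 GB)

7 tapes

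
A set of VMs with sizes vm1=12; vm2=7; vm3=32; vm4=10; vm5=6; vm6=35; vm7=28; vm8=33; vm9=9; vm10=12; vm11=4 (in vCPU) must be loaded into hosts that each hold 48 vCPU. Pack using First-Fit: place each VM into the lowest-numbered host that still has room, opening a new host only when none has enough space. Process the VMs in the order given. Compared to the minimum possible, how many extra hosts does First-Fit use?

1

First-Fit: [12,7,10,6,9,4] [32,12] [35] [28] [33] → 5 hosts.
Total size 188 vCPU; any packing needs at least ⌈188/48⌉ = 4 hosts.
An optimal packing achieves that bound: [35,12] [33,12] [32,10,6] [28,9,7,4] → 4 hosts.
Excess: 5 − 4 = 1.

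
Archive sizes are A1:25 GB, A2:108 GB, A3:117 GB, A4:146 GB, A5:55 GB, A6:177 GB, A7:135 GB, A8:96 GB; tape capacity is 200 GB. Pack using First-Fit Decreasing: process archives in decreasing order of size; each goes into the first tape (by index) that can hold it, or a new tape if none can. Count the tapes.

6

Sorted descending: 177, 146, 135, 117, 108, 96, 55, 25.
tape 1: place 177 GB, 23 GB left
tape 2: place 146 GB, 54 GB left
tape 3: place 135 GB, 65 GB left
tape 4: place 117 GB, 83 GB left
tape 5: place 108 GB, 92 GB left
tape 6: place 96 GB, 104 GB left
tape 3: place 55 GB, 10 GB left
tape 2: place 25 GB, 29 GB left
Final tapes: [177] [146,25] [135,55] [117] [108] [96].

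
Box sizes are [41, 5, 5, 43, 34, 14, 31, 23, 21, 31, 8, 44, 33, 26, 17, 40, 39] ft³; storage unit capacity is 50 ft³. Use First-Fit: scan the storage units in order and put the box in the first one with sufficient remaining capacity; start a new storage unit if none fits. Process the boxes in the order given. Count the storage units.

Put 41 ft³ in storage unit 1; 9 ft³ remain.
Put 5 ft³ in storage unit 1; 4 ft³ remain.
Put 5 ft³ in storage unit 2; 45 ft³ remain.
Put 43 ft³ in storage unit 2; 2 ft³ remain.
Put 34 ft³ in storage unit 3; 16 ft³ remain.
Put 14 ft³ in storage unit 3; 2 ft³ remain.
Put 31 ft³ in storage unit 4; 19 ft³ remain.
Put 23 ft³ in storage unit 5; 27 ft³ remain.
Put 21 ft³ in storage unit 5; 6 ft³ remain.
Put 31 ft³ in storage unit 6; 19 ft³ remain.
Put 8 ft³ in storage unit 4; 11 ft³ remain.
Put 44 ft³ in storage unit 7; 6 ft³ remain.
Put 33 ft³ in storage unit 8; 17 ft³ remain.
Put 26 ft³ in storage unit 9; 24 ft³ remain.
Put 17 ft³ in storage unit 6; 2 ft³ remain.
Put 40 ft³ in storage unit 10; 10 ft³ remain.
Put 39 ft³ in storage unit 11; 11 ft³ remain.
Final storage units: [41,5] [5,43] [34,14] [31,8] [23,21] [31,17] [44] [33] [26] [40] [39].

11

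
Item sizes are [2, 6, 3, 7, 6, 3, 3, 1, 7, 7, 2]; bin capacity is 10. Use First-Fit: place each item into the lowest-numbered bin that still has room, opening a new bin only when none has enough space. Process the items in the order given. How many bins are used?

5 bins

bin 1: place 2, 8 left
bin 1: place 6, 2 left
bin 2: place 3, 7 left
bin 2: place 7, 0 left
bin 3: place 6, 4 left
bin 3: place 3, 1 left
bin 4: place 3, 7 left
bin 1: place 1, 1 left
bin 4: place 7, 0 left
bin 5: place 7, 3 left
bin 5: place 2, 1 left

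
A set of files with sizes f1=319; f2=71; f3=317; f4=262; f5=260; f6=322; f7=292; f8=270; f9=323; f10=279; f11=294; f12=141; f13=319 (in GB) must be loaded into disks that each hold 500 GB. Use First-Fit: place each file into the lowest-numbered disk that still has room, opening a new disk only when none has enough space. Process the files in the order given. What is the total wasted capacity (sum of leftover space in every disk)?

2031

f1 (319 GB) → disk 1 (remaining 181 GB)
f2 (71 GB) → disk 1 (remaining 110 GB)
f3 (317 GB) → disk 2 (remaining 183 GB)
f4 (262 GB) → disk 3 (remaining 238 GB)
f5 (260 GB) → disk 4 (remaining 240 GB)
f6 (322 GB) → disk 5 (remaining 178 GB)
f7 (292 GB) → disk 6 (remaining 208 GB)
f8 (270 GB) → disk 7 (remaining 230 GB)
f9 (323 GB) → disk 8 (remaining 177 GB)
f10 (279 GB) → disk 9 (remaining 221 GB)
f11 (294 GB) → disk 10 (remaining 206 GB)
f12 (141 GB) → disk 2 (remaining 42 GB)
f13 (319 GB) → disk 11 (remaining 181 GB)
11 disks × 500 GB = 5500 GB; used 3469 GB; unused 2031 GB.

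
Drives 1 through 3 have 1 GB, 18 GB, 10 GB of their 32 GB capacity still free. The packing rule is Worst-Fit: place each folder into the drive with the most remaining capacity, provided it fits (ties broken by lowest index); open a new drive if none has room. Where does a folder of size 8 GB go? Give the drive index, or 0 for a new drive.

2

Drives with room: drive 2 (18 GB), drive 3 (10 GB).
Most room is drive 2 with 18 GB free.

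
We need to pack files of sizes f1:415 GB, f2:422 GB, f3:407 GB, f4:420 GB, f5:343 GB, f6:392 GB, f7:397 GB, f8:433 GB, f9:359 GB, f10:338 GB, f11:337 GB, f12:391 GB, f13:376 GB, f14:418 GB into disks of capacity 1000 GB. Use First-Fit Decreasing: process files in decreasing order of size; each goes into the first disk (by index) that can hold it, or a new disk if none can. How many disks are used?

Sorted descending: 433, 422, 420, 418, 415, 407, 397, 392, 391, 376, 359, 343, 338, 337.
433 GB → disk 1 (remaining 567 GB)
422 GB → disk 1 (remaining 145 GB)
420 GB → disk 2 (remaining 580 GB)
418 GB → disk 2 (remaining 162 GB)
415 GB → disk 3 (remaining 585 GB)
407 GB → disk 3 (remaining 178 GB)
397 GB → disk 4 (remaining 603 GB)
392 GB → disk 4 (remaining 211 GB)
391 GB → disk 5 (remaining 609 GB)
376 GB → disk 5 (remaining 233 GB)
359 GB → disk 6 (remaining 641 GB)
343 GB → disk 6 (remaining 298 GB)
338 GB → disk 7 (remaining 662 GB)
337 GB → disk 7 (remaining 325 GB)
Final disks: [433,422] [420,418] [415,407] [397,392] [391,376] [359,343] [338,337].

7 disks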